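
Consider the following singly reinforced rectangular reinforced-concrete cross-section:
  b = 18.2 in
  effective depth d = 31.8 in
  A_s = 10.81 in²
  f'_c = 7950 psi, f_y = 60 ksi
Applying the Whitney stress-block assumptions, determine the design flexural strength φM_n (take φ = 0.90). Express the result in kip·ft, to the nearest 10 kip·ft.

φM_n ≈ 1420 kip·ft

T = A_s f_y = 10.81 × 60 = 648.6 kips.
a = T/(0.85 f'_c b) = 648.6/(0.85 × 7.95 × 18.2) = 5.274 in.
M_n = T(d − a/2) = 648.6 × (31.8 − 2.637) = 18915.1 kip·in = 18915.1/12 = 1576.26 kip·ft.
φM_n = 0.90 × 1576.26 = 1418.63 kip·ft.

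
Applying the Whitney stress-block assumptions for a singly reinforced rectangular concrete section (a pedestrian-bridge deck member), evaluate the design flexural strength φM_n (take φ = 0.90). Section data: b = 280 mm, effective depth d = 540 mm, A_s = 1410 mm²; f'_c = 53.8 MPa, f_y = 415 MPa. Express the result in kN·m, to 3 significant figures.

φM_n ≈ 272 kN·m

T = A_s f_y = 1410 × 415 = 585150 N = 585.15 kN.
From C = T: a = T/(0.85 f'_c b) = 585150/(0.85 × 53.8 × 280) = 45.70 mm.
M_n = T(d − a/2) = 585.15 kN × (540 − 22.85) mm = 302.61 kN·m.
φM_n = 0.90 × 302.61 = 272.35 kN·m.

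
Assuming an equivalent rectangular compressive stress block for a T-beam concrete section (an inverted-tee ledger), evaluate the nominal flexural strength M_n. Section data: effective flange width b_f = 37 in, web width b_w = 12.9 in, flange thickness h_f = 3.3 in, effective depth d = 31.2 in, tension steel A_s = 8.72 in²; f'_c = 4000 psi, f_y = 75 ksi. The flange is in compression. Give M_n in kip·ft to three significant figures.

M_n ≈ 1520 kip·ft

Tension: T = A_s f_y = 8.72 × 75 = 654 kips.
Try a within the flange: a = T/(0.85 f'_c b_f) = 654/(0.85 × 4 × 37) = 5.199 in.
a = 5.199 > h_f = 3.3 in: the block extends into the web. Split into flange-overhang and web parts.
C_f = 0.85 f'_c (b_f − b_w) h_f = 0.85 × 4 × (37 − 12.9) × 3.3 = 270.4 kips.
Remaining web compression depth: a_w = (T − C_f)/(0.85 f'_c b_w) = (654 − 270.4)/(0.85 × 4 × 12.9) = 8.746 in.
M_n = C_f(d − h_f/2) + (T − C_f)(d − a_w/2) = 270.4 × (31.2 − 1.65) + 383.6 × (31.2 − 4.373) = 7990.3 + 10290.8 = 18281.1 kip·in.
M_n = 18281.1/12 = 1523.43 kip·ft.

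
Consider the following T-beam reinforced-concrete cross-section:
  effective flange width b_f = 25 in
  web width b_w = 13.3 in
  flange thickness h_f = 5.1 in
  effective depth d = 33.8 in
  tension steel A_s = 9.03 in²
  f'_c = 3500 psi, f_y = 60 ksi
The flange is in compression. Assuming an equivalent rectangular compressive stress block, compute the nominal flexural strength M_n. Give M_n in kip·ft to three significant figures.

Tension: T = A_s f_y = 9.03 × 60 = 541.8 kips.
Try a within the flange: a = T/(0.85 f'_c b_f) = 541.8/(0.85 × 3.5 × 25) = 7.285 in.
a = 7.285 > h_f = 5.1 in: the block extends into the web. Split into flange-overhang and web parts.
C_f = 0.85 f'_c (b_f − b_w) h_f = 0.85 × 3.5 × (25 − 13.3) × 5.1 = 177.5 kips.
Remaining web compression depth: a_w = (T − C_f)/(0.85 f'_c b_w) = (541.8 − 177.5)/(0.85 × 3.5 × 13.3) = 9.207 in.
M_n = C_f(d − h_f/2) + (T − C_f)(d − a_w/2) = 177.5 × (33.8 − 2.55) + 364.3 × (33.8 − 4.6035) = 5546.9 + 10636.3 = 16183.2 kip·in.
M_n = 16183.2/12 = 1348.60 kip·ft.

M_n ≈ 1350 kip·ft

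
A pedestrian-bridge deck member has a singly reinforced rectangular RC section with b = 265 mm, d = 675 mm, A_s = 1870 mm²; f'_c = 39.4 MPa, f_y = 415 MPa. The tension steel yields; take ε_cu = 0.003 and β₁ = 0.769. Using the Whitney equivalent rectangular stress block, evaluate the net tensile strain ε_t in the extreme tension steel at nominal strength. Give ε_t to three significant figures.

ε_t ≈ 0.0148

a = A_s f_y/(0.85 f'_c b) = 87.44 mm.
β₁ = 0.769, so c = a/β₁ = 87.44/0.769 = 113.71 mm.
From the linear strain diagram with ε_cu = 0.003: ε_t = 0.003 (d − c)/c = 0.003 × (675 − 113.71)/113.71 = 0.0148.
Since ε_t ≥ 0.005, the section is tension-controlled.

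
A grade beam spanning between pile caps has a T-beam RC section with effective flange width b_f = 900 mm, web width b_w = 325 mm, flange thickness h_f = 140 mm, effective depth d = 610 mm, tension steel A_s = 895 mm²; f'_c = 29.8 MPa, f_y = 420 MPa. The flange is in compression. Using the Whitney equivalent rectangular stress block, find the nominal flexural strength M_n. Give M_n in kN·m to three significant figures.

Tension: T = A_s f_y = 895 × 420 = 375900 N.
Try a within the flange: a = T/(0.85 f'_c b_f) = 375900/(0.85 × 29.8 × 900) = 16.49 mm.
Since a = 16.49 ≤ h_f = 140 mm, the stress block lies entirely in the flange; analyse as a rectangular beam of width b_f.
M_n = T(d − a/2) = 375900 × (610 − 8.245) = 226.20 × 10⁶ N·mm.
M_n = 226.20 kN·m.

M_n ≈ 226 kN·m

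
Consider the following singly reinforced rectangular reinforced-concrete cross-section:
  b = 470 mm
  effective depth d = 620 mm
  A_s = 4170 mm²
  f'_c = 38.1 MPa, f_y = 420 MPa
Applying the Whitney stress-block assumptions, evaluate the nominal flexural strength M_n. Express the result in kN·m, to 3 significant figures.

T = A_s f_y = 4170 × 420 = 1751400 N = 1751.4 kN.
From C = T: a = T/(0.85 f'_c b) = 1751400/(0.85 × 38.1 × 470) = 115.07 mm.
M_n = T(d − a/2) = 1751.4 kN × (620 − 57.535) mm = 985.10 kN·m.

M_n ≈ 985 kN·m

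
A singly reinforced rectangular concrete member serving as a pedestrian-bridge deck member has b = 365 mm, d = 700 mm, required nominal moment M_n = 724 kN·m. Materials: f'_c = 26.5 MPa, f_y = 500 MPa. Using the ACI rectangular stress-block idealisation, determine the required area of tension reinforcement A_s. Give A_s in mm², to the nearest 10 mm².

With M_n = 0.85 f'_c a b (d − a/2), solve the quadratic for a:
a = d − √(d² − 2M_n/(0.85 f'_c b)) = 700 − √(700² − 2 × 724×10⁶/(0.85 × 26.5 × 365)) = 139.75 mm.
A_s = 0.85 f'_c a b / f_y = 0.85 × 26.5 × 139.75 × 365 / 500 = 2297.9 mm².

A_s ≈ 2300 mm²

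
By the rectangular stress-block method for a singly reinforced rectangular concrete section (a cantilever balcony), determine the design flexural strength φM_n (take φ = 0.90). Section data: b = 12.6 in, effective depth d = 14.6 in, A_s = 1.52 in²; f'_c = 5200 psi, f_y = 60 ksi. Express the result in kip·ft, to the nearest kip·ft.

φM_n ≈ 94 kip·ft

T = A_s f_y = 1.52 × 60 = 91.2 kips.
a = T/(0.85 f'_c b) = 91.2/(0.85 × 5.2 × 12.6) = 1.638 in.
M_n = T(d − a/2) = 91.2 × (14.6 − 0.819) = 1256.8 kip·in = 1256.8/12 = 104.73 kip·ft.
φM_n = 0.90 × 104.73 = 94.26 kip·ft.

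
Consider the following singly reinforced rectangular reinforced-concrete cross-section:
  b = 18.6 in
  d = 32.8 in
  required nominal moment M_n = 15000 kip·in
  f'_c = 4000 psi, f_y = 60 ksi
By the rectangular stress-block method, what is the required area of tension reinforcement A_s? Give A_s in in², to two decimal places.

A_s ≈ 8.72 in²

From M_n = 0.85 f'_c a b (d − a/2):
a = d − √(d² − 2M_n/(0.85 f'_c b)) = 32.8 − √(32.8² − 2 × 15000/(0.85 × 4 × 18.6)) = 8.275 in.
A_s = 0.85 f'_c a b / f_y = 0.85 × 4 × 8.275 × 18.6 / 60 = 8.722 in².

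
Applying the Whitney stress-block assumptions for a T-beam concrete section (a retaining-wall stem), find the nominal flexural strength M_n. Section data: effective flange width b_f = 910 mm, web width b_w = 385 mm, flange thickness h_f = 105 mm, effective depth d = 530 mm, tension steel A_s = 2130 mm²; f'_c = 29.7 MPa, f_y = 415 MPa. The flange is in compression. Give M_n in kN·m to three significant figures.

M_n ≈ 451 kN·m

Tension: T = A_s f_y = 2130 × 415 = 883950 N.
Try a within the flange: a = T/(0.85 f'_c b_f) = 883950/(0.85 × 29.7 × 910) = 38.48 mm.
Since a = 38.48 ≤ h_f = 105 mm, the stress block lies entirely in the flange; analyse as a rectangular beam of width b_f.
M_n = T(d − a/2) = 883950 × (530 − 19.24) = 451.49 × 10⁶ N·mm.
M_n = 451.49 kN·m.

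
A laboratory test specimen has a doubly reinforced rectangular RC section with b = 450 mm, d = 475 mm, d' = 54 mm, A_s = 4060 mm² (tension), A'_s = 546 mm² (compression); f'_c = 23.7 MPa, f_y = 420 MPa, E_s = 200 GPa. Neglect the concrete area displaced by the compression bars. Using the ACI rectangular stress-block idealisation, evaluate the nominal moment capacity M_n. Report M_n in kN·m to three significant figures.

M_n ≈ 677 kN·m

Assume both tension and compression steel yield.
Net tension couple steel: A_s − A'_s = 3514 mm².
a = (A_s − A'_s) f_y / (0.85 f'_c b) = 1475880/(0.85 × 23.7 × 450) = 162.81 mm.
c = a/β₁ = 162.81/0.85 = 191.54 mm; ε'_s = 0.003(c − d')/c = 0.0022 ≥ f_y/E_s = 0.0021, so compression steel does yield.
M_n = (A_s − A'_s) f_y (d − a/2) + A'_s f_y (d − d') = [1475880 × (475 − 81.405) + 229320 × (475 − 54)] × 10⁻⁶ = 580.90 + 96.54 = 677.44 kN·m.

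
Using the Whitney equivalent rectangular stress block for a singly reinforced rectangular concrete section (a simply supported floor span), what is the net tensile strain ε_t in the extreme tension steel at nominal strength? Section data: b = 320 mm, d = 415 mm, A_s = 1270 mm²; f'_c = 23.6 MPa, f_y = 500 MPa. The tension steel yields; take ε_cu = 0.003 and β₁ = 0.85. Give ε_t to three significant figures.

ε_t ≈ 0.00770

a = A_s f_y/(0.85 f'_c b) = 98.92 mm.
β₁ = 0.85, so c = a/β₁ = 98.92/0.85 = 116.38 mm.
From the linear strain diagram with ε_cu = 0.003: ε_t = 0.003 (d − c)/c = 0.003 × (415 − 116.38)/116.38 = 0.00770.
Since ε_t ≥ 0.005, the section is tension-controlled.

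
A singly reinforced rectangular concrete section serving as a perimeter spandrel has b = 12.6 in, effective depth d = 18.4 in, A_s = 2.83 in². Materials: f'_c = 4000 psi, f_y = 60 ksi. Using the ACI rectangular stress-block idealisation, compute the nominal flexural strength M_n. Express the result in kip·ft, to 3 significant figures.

M_n ≈ 232 kip·ft

T = A_s f_y = 2.83 × 60 = 169.8 kips.
a = T/(0.85 f'_c b) = 169.8/(0.85 × 4 × 12.6) = 3.964 in.
M_n = T(d − a/2) = 169.8 × (18.4 − 1.982) = 2787.8 kip·in = 2787.8/12 = 232.32 kip·ft.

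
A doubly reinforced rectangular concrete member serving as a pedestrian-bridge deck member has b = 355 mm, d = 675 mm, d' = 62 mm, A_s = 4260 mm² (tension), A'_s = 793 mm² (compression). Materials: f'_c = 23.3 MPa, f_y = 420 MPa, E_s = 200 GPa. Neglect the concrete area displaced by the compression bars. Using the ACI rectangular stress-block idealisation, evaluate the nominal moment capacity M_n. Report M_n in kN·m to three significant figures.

Assume both tension and compression steel yield.
Net tension couple steel: A_s − A'_s = 3467 mm².
a = (A_s − A'_s) f_y / (0.85 f'_c b) = 1456140/(0.85 × 23.3 × 355) = 207.11 mm.
c = a/β₁ = 207.11/0.85 = 243.66 mm; ε'_s = 0.003(c − d')/c = 0.0022 ≥ f_y/E_s = 0.0021, so compression steel does yield.
M_n = (A_s − A'_s) f_y (d − a/2) + A'_s f_y (d − d') = [1456140 × (675 − 103.555) + 333060 × (675 − 62)] × 10⁻⁶ = 832.10 + 204.17 = 1036.27 kN·m.

M_n ≈ 1040 kN·m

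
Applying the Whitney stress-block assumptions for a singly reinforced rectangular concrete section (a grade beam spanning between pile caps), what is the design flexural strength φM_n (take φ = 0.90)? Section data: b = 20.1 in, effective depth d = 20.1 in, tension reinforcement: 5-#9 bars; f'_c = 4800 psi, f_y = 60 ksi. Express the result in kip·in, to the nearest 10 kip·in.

φM_n ≈ 4930 kip·in

A_s = 5 × 1 = 5 in².
T = A_s f_y = 5 × 60 = 300 kips.
a = T/(0.85 f'_c b) = 300/(0.85 × 4.8 × 20.1) = 3.658 in.
M_n = T(d − a/2) = 300 × (20.1 − 1.829) = 5481.3 kip·in.
φM_n = 0.90 × 5481.3 = 4933.2 kip·in.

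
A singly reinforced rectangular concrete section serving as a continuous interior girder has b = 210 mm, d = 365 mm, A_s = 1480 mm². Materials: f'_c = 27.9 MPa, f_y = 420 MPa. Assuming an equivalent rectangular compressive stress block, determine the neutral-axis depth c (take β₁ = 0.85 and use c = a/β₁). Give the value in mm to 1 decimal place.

T = A_s f_y = 1480 × 420 = 621600 N = 621.6 kN.
Setting C = 0.85 f'_c a b equal to T: a = 621600/(0.85 × 27.9 × 210) = 124.816 mm.
With β₁ = 0.85, c = a/β₁ = 124.816/0.85 = 146.8 mm.

c ≈ 146.8 mm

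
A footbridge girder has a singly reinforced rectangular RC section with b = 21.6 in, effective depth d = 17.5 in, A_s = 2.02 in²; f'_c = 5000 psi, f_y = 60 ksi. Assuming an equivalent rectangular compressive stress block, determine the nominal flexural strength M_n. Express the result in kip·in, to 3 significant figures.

T = A_s f_y = 2.02 × 60 = 121.2 kips.
a = T/(0.85 f'_c b) = 121.2/(0.85 × 5 × 21.6) = 1.320 in.
M_n = T(d − a/2) = 121.2 × (17.5 − 0.66) = 2041.0 kip·in.

M_n ≈ 2040 kip·in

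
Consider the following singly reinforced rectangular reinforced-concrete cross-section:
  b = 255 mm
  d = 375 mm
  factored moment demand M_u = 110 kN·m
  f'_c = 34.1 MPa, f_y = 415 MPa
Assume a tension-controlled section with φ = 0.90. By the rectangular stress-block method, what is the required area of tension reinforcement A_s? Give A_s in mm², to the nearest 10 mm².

M_n = M_u/φ = 110/0.90 = 122.222 kN·m.
With M_n = 0.85 f'_c a b (d − a/2), solve the quadratic for a:
a = d − √(d² − 2M_n/(0.85 f'_c b)) = 375 − √(375² − 2 × 122.222×10⁶/(0.85 × 34.1 × 255)) = 47.05 mm.
A_s = 0.85 f'_c a b / f_y = 0.85 × 34.1 × 47.05 × 255 / 415 = 838.0 mm².

A_s ≈ 840 mm²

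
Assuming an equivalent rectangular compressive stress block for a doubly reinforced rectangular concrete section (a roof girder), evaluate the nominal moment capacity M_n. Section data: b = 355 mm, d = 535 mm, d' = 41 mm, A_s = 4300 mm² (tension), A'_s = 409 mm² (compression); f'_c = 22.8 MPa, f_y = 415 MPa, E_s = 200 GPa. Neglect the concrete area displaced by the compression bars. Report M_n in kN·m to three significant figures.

M_n ≈ 758 kN·m

Assume both tension and compression steel yield.
Net tension couple steel: A_s − A'_s = 3891 mm².
a = (A_s − A'_s) f_y / (0.85 f'_c b) = 1614765/(0.85 × 22.8 × 355) = 234.71 mm.
c = a/β₁ = 234.71/0.85 = 276.13 mm; ε'_s = 0.003(c − d')/c = 0.0026 ≥ f_y/E_s = 0.0021, so compression steel does yield.
M_n = (A_s − A'_s) f_y (d − a/2) + A'_s f_y (d − d') = [1614765 × (535 − 117.355) + 169735 × (535 − 41)] × 10⁻⁶ = 674.40 + 83.85 = 758.25 kN·m.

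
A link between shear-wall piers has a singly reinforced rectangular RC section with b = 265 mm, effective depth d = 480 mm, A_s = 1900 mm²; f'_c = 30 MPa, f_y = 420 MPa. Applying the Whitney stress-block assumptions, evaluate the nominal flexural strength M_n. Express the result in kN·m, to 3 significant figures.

T = A_s f_y = 1900 × 420 = 798000 N = 798 kN.
From C = T: a = T/(0.85 f'_c b) = 798000/(0.85 × 30 × 265) = 118.09 mm.
M_n = T(d − a/2) = 798 kN × (480 − 59.045) mm = 335.92 kN·m.

M_n ≈ 336 kN·m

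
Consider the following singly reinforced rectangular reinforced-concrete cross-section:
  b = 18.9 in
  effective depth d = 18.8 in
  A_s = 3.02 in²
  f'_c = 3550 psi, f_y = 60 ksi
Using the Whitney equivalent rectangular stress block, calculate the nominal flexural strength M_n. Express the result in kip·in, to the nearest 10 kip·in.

M_n ≈ 3120 kip·in

T = A_s f_y = 3.02 × 60 = 181.2 kips.
a = T/(0.85 f'_c b) = 181.2/(0.85 × 3.55 × 18.9) = 3.177 in.
M_n = T(d − a/2) = 181.2 × (18.8 − 1.5885) = 3118.7 kip·in.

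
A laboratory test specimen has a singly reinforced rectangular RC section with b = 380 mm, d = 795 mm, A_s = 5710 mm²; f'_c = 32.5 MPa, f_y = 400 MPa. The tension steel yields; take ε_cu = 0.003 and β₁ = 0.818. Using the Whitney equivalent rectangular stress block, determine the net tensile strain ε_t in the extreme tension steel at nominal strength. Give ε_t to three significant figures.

a = A_s f_y/(0.85 f'_c b) = 217.58 mm.
β₁ = 0.818, so c = a/β₁ = 217.58/0.818 = 265.99 mm.
From the linear strain diagram with ε_cu = 0.003: ε_t = 0.003 (d − c)/c = 0.003 × (795 − 265.99)/265.99 = 0.00597.
Since ε_t ≥ 0.005, the section is tension-controlled.

ε_t ≈ 0.00597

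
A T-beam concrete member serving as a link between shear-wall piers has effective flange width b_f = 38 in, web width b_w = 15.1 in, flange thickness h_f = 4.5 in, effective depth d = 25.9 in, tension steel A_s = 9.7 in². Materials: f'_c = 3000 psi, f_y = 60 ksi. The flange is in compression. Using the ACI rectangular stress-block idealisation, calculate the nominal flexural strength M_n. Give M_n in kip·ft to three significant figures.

Tension: T = A_s f_y = 9.7 × 60 = 582 kips.
Try a within the flange: a = T/(0.85 f'_c b_f) = 582/(0.85 × 3 × 38) = 6.006 in.
a = 6.006 > h_f = 4.5 in: the block extends into the web. Split into flange-overhang and web parts.
C_f = 0.85 f'_c (b_f − b_w) h_f = 0.85 × 3 × (38 − 15.1) × 4.5 = 262.8 kips.
Remaining web compression depth: a_w = (T − C_f)/(0.85 f'_c b_w) = (582 − 262.8)/(0.85 × 3 × 15.1) = 8.290 in.
M_n = C_f(d − h_f/2) + (T − C_f)(d − a_w/2) = 262.8 × (25.9 − 2.25) + 319.2 × (25.9 − 4.145) = 6215.2 + 6944.2 = 13159.4 kip·in.
M_n = 13159.4/12 = 1096.62 kip·ft.

M_n ≈ 1100 kip·ft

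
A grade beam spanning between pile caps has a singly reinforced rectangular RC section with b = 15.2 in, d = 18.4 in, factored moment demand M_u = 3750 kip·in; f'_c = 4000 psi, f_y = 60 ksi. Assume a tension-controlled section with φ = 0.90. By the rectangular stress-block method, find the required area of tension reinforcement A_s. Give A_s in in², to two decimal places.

A_s ≈ 4.38 in²

M_n = M_u/φ = 3750/0.90 = 4166.67 kip·in.
From M_n = 0.85 f'_c a b (d − a/2):
a = d − √(d² − 2M_n/(0.85 f'_c b)) = 18.4 − √(18.4² − 2 × 4166.67/(0.85 × 4 × 15.2)) = 5.084 in.
A_s = 0.85 f'_c a b / f_y = 0.85 × 4 × 5.084 × 15.2 / 60 = 4.379 in².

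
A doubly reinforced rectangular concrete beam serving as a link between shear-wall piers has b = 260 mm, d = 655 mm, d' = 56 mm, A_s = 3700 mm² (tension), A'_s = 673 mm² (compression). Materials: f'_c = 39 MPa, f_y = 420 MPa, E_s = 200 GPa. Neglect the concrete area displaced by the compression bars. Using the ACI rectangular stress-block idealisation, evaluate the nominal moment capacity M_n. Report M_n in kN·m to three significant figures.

M_n ≈ 908 kN·m

Assume both tension and compression steel yield.
Net tension couple steel: A_s − A'_s = 3027 mm².
a = (A_s − A'_s) f_y / (0.85 f'_c b) = 1271340/(0.85 × 39 × 260) = 147.50 mm.
c = a/β₁ = 147.50/0.771 = 191.31 mm; ε'_s = 0.003(c − d')/c = 0.0021 ≥ f_y/E_s = 0.0021, so compression steel does yield.
M_n = (A_s − A'_s) f_y (d − a/2) + A'_s f_y (d − d') = [1271340 × (655 − 73.75) + 282660 × (655 − 56)] × 10⁻⁶ = 738.97 + 169.31 = 908.28 kN·m.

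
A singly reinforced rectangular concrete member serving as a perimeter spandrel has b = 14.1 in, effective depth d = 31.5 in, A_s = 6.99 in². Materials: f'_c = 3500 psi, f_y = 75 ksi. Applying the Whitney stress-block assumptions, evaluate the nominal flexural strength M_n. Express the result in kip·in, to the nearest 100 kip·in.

M_n ≈ 13200 kip·in

T = A_s f_y = 6.99 × 75 = 524.25 kips.
a = T/(0.85 f'_c b) = 524.25/(0.85 × 3.5 × 14.1) = 12.498 in.
M_n = T(d − a/2) = 524.25 × (31.5 − 6.249) = 13237.8 kip·in.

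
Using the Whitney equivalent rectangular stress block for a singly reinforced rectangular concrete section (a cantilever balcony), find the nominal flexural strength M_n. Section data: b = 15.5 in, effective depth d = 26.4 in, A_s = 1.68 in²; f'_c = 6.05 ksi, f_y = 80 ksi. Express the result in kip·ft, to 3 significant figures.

M_n ≈ 286 kip·ft

T = A_s f_y = 1.68 × 80 = 134.4 kips.
a = T/(0.85 f'_c b) = 134.4/(0.85 × 6.05 × 15.5) = 1.686 in.
M_n = T(d − a/2) = 134.4 × (26.4 − 0.843) = 3434.9 kip·in = 3434.9/12 = 286.24 kip·ft.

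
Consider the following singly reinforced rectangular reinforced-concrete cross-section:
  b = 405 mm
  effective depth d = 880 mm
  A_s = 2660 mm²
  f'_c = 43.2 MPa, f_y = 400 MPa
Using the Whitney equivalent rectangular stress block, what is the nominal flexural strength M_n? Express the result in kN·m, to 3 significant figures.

M_n ≈ 898 kN·m

T = A_s f_y = 2660 × 400 = 1064000 N = 1064 kN.
From C = T: a = T/(0.85 f'_c b) = 1064000/(0.85 × 43.2 × 405) = 71.55 mm.
M_n = T(d − a/2) = 1064 kN × (880 − 35.775) mm = 898.26 kN·m.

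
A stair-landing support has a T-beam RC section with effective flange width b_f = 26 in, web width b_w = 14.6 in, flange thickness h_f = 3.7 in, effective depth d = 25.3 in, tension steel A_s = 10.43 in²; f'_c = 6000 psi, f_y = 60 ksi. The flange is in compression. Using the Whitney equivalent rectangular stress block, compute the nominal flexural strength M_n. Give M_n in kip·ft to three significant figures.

Tension: T = A_s f_y = 10.43 × 60 = 625.8 kips.
Try a within the flange: a = T/(0.85 f'_c b_f) = 625.8/(0.85 × 6 × 26) = 4.719 in.
a = 4.719 > h_f = 3.7 in: the block extends into the web. Split into flange-overhang and web parts.
C_f = 0.85 f'_c (b_f − b_w) h_f = 0.85 × 6 × (26 − 14.6) × 3.7 = 215.1 kips.
Remaining web compression depth: a_w = (T − C_f)/(0.85 f'_c b_w) = (625.8 − 215.1)/(0.85 × 6 × 14.6) = 5.516 in.
M_n = C_f(d − h_f/2) + (T − C_f)(d − a_w/2) = 215.1 × (25.3 − 1.85) + 410.7 × (25.3 − 2.758) = 5044.1 + 9258.0 = 14302.1 kip·in.
M_n = 14302.1/12 = 1191.84 kip·ft.

M_n ≈ 1190 kip·ft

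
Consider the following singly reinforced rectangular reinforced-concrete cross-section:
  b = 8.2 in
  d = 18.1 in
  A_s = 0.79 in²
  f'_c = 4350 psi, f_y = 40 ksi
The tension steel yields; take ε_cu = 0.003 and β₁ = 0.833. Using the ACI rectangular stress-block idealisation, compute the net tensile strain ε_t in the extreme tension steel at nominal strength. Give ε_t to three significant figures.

ε_t ≈ 0.0404

a = A_s f_y/(0.85 f'_c b) = 1.042 in.
β₁ = 0.833, so c = a/β₁ = 1.042/0.833 = 1.251 in.
From the linear strain diagram with ε_cu = 0.003: ε_t = 0.003 (d − c)/c = 0.003 × (18.1 − 1.251)/1.251 = 0.0404.
Since ε_t ≥ 0.005, the section is tension-controlled.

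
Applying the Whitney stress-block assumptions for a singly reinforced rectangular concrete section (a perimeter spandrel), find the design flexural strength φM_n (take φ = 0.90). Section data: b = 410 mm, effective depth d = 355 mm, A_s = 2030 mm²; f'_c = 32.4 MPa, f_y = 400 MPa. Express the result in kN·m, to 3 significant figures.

φM_n ≈ 233 kN·m

T = A_s f_y = 2030 × 400 = 812000 N = 812 kN.
From C = T: a = T/(0.85 f'_c b) = 812000/(0.85 × 32.4 × 410) = 71.91 mm.
M_n = T(d − a/2) = 812 kN × (355 − 35.955) mm = 259.06 kN·m.
φM_n = 0.90 × 259.06 = 233.15 kN·m.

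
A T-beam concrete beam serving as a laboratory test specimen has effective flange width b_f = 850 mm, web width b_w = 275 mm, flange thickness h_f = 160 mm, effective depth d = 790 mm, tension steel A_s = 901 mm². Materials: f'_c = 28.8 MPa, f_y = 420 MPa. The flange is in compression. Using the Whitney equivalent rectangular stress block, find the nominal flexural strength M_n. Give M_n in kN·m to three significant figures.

M_n ≈ 296 kN·m

Tension: T = A_s f_y = 901 × 420 = 378420 N.
Try a within the flange: a = T/(0.85 f'_c b_f) = 378420/(0.85 × 28.8 × 850) = 18.19 mm.
Since a = 18.19 ≤ h_f = 160 mm, the stress block lies entirely in the flange; analyse as a rectangular beam of width b_f.
M_n = T(d − a/2) = 378420 × (790 − 9.095) = 295.51 × 10⁶ N·mm.
M_n = 295.51 kN·m.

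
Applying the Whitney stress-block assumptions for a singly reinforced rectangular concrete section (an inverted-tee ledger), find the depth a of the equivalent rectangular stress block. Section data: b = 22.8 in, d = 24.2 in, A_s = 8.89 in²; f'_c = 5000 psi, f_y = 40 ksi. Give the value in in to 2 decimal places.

a ≈ 3.67 in

T = A_s f_y = 8.89 × 40 = 355.6 kips.
a = T/(0.85 f'_c b) = 355.6/(0.85 × 5 × 22.8) = 3.67 in.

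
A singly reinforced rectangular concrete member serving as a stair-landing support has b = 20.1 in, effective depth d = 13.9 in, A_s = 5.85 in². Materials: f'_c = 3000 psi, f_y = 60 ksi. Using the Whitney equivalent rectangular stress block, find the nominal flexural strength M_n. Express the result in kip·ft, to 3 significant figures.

M_n ≈ 306 kip·ft

T = A_s f_y = 5.85 × 60 = 351 kips.
a = T/(0.85 f'_c b) = 351/(0.85 × 3 × 20.1) = 6.848 in.
M_n = T(d − a/2) = 351 × (13.9 − 3.424) = 3677.1 kip·in = 3677.1/12 = 306.43 kip·ft.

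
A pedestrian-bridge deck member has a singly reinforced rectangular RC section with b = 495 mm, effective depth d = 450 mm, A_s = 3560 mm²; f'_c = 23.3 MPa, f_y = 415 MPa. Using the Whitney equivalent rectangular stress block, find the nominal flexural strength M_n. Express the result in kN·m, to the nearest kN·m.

T = A_s f_y = 3560 × 415 = 1477400 N = 1477.4 kN.
From C = T: a = T/(0.85 f'_c b) = 1477400/(0.85 × 23.3 × 495) = 150.70 mm.
M_n = T(d − a/2) = 1477.4 kN × (450 − 75.35) mm = 553.51 kN·m.

M_n ≈ 554 kN·m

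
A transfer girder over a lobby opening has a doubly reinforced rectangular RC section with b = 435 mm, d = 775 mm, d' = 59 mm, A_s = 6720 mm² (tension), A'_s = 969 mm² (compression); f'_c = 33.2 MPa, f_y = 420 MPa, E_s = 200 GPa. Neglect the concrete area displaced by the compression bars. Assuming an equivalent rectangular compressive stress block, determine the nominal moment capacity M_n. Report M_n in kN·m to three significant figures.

Assume both tension and compression steel yield.
Net tension couple steel: A_s − A'_s = 5751 mm².
a = (A_s − A'_s) f_y / (0.85 f'_c b) = 2415420/(0.85 × 33.2 × 435) = 196.76 mm.
c = a/β₁ = 196.76/0.813 = 242.02 mm; ε'_s = 0.003(c − d')/c = 0.0023 ≥ f_y/E_s = 0.0021, so compression steel does yield.
M_n = (A_s − A'_s) f_y (d − a/2) + A'_s f_y (d − d') = [2415420 × (775 − 98.38) + 406980 × (775 − 59)] × 10⁻⁶ = 1634.32 + 291.40 = 1925.72 kN·m.

M_n ≈ 1930 kN·m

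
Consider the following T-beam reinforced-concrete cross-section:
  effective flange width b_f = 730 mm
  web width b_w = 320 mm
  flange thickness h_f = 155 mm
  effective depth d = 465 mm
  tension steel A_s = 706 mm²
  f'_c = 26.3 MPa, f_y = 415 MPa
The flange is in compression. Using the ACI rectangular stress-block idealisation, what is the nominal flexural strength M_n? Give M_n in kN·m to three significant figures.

Tension: T = A_s f_y = 706 × 415 = 292990 N.
Try a within the flange: a = T/(0.85 f'_c b_f) = 292990/(0.85 × 26.3 × 730) = 17.95 mm.
Since a = 17.95 ≤ h_f = 155 mm, the stress block lies entirely in the flange; analyse as a rectangular beam of width b_f.
M_n = T(d − a/2) = 292990 × (465 − 8.975) = 133.61 × 10⁶ N·mm.
M_n = 133.61 kN·m.

M_n ≈ 134 kN·m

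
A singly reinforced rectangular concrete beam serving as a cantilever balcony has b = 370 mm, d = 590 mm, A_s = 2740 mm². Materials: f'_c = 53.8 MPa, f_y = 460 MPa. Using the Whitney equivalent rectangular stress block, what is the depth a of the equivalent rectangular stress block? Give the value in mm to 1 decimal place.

T = A_s f_y = 2740 × 460 = 1260400 N = 1260.4 kN.
Setting C = 0.85 f'_c a b equal to T: a = 1260400/(0.85 × 53.8 × 370) = 74.5 mm.

a ≈ 74.5 mm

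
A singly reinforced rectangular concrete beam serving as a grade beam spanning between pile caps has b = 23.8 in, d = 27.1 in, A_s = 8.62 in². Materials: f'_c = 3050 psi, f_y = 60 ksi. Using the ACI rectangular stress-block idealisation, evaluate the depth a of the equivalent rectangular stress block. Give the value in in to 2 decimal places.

T = A_s f_y = 8.62 × 60 = 517.2 kips.
a = T/(0.85 f'_c b) = 517.2/(0.85 × 3.05 × 23.8) = 8.38 in.

a ≈ 8.38 in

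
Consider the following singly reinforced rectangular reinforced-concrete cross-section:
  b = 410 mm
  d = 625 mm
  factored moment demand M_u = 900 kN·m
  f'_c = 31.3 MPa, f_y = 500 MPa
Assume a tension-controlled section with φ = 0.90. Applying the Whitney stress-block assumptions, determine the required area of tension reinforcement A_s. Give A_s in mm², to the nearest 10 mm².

M_n = M_u/φ = 900/0.90 = 1000 kN·m.
With M_n = 0.85 f'_c a b (d − a/2), solve the quadratic for a:
a = d − √(d² − 2M_n/(0.85 f'_c b)) = 625 − √(625² − 2 × 1000×10⁶/(0.85 × 31.3 × 410)) = 169.73 mm.
A_s = 0.85 f'_c a b / f_y = 0.85 × 31.3 × 169.73 × 410 / 500 = 3702.8 mm².

A_s ≈ 3700 mm²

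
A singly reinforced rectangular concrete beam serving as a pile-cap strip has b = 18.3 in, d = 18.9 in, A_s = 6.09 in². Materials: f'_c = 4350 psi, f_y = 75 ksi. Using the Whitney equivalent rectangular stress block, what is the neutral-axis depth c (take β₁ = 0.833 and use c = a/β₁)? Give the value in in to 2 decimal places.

c ≈ 8.10 in

T = A_s f_y = 6.09 × 75 = 456.75 kips.
a = T/(0.85 f'_c b) = 456.75/(0.85 × 4.35 × 18.3) = 6.7502 in.
With β₁ = 0.833, c = a/β₁ = 6.7502/0.833 = 8.10 in.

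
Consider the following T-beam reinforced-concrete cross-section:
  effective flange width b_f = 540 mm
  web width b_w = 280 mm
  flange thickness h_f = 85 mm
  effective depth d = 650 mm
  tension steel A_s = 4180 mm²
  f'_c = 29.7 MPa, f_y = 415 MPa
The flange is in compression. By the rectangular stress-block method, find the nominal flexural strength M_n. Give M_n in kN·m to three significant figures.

M_n ≈ 1010 kN·m

Tension: T = A_s f_y = 4180 × 415 = 1734700 N.
Try a within the flange: a = T/(0.85 f'_c b_f) = 1734700/(0.85 × 29.7 × 540) = 127.25 mm.
a = 127.25 > h_f = 85 mm: the block extends into the web. Split into flange-overhang and web parts.
C_f = 0.85 f'_c (b_f − b_w) h_f = 0.85 × 29.7 × (540 − 280) × 85 = 557915 N.
Remaining web compression depth: a_w = (T − C_f)/(0.85 f'_c b_w) = (1734700 − 557915)/(0.85 × 29.7 × 280) = 166.48 mm.
M_n = C_f(d − h_f/2) + (T − C_f)(d − a_w/2) = 557915 × (650 − 42.5) + 1176785 × (650 − 83.24) = 338.93 + 666.95 = 1005.88 × 10⁶ N·mm.
M_n = 1005.88 kN·m.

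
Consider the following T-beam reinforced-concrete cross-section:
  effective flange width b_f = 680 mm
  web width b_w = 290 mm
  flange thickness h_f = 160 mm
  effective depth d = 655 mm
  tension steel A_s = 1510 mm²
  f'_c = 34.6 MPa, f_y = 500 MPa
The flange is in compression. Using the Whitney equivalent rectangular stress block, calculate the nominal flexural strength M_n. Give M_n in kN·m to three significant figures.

Tension: T = A_s f_y = 1510 × 500 = 755000 N.
Try a within the flange: a = T/(0.85 f'_c b_f) = 755000/(0.85 × 34.6 × 680) = 37.75 mm.
Since a = 37.75 ≤ h_f = 160 mm, the stress block lies entirely in the flange; analyse as a rectangular beam of width b_f.
M_n = T(d − a/2) = 755000 × (655 − 18.875) = 480.27 × 10⁶ N·mm.
M_n = 480.27 kN·m.

M_n ≈ 480 kN·m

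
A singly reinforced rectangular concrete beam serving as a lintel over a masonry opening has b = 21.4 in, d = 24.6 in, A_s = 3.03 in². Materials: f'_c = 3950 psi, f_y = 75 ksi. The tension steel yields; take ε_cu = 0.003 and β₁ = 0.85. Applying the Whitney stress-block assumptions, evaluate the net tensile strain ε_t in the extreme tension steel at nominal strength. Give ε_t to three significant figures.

ε_t ≈ 0.0168

a = A_s f_y/(0.85 f'_c b) = 3.163 in.
β₁ = 0.85, so c = a/β₁ = 3.163/0.85 = 3.721 in.
From the linear strain diagram with ε_cu = 0.003: ε_t = 0.003 (d − c)/c = 0.003 × (24.6 − 3.721)/3.721 = 0.0168.
Since ε_t ≥ 0.005, the section is tension-controlled.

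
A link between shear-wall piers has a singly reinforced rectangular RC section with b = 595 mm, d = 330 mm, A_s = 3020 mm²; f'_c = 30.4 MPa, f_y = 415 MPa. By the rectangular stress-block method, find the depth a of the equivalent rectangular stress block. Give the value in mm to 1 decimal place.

T = A_s f_y = 3020 × 415 = 1253300 N = 1253.3 kN.
Setting C = 0.85 f'_c a b equal to T: a = 1253300/(0.85 × 30.4 × 595) = 81.5 mm.

a ≈ 81.5 mm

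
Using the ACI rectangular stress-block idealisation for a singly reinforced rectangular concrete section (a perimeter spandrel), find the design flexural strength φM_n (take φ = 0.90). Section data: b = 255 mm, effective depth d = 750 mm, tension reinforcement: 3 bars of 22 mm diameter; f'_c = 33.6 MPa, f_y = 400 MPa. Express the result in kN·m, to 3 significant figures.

φM_n ≈ 295 kN·m

A_s = 3 × 380 = 1140 mm².
T = A_s f_y = 1140 × 400 = 456000 N = 456 kN.
From C = T: a = T/(0.85 f'_c b) = 456000/(0.85 × 33.6 × 255) = 62.61 mm.
M_n = T(d − a/2) = 456 kN × (750 − 31.305) mm = 327.72 kN·m.
φM_n = 0.90 × 327.72 = 294.95 kN·m.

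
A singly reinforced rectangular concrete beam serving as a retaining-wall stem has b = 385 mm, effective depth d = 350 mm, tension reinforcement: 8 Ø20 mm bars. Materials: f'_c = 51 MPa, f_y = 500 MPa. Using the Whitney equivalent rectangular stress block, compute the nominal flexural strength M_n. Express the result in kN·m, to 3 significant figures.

A_s = 8 × 314 = 2512 mm².
T = A_s f_y = 2512 × 500 = 1256000 N = 1256 kN.
From C = T: a = T/(0.85 f'_c b) = 1256000/(0.85 × 51 × 385) = 75.26 mm.
M_n = T(d − a/2) = 1256 kN × (350 − 37.63) mm = 392.34 kN·m.

M_n ≈ 392 kN·m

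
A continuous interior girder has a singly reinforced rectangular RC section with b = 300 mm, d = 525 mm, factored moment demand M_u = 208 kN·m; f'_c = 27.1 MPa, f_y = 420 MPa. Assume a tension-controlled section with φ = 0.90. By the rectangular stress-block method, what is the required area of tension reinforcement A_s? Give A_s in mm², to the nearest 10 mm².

A_s ≈ 1120 mm²

M_n = M_u/φ = 208/0.90 = 231.111 kN·m.
With M_n = 0.85 f'_c a b (d − a/2), solve the quadratic for a:
a = d − √(d² − 2M_n/(0.85 f'_c b)) = 525 − √(525² − 2 × 231.111×10⁶/(0.85 × 27.1 × 300)) = 68.12 mm.
A_s = 0.85 f'_c a b / f_y = 0.85 × 27.1 × 68.12 × 300 / 420 = 1120.8 mm².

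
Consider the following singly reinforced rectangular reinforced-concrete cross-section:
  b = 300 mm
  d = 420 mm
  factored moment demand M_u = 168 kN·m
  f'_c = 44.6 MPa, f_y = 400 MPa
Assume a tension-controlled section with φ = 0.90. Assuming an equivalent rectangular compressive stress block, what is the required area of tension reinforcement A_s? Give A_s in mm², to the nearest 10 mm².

A_s ≈ 1170 mm²

M_n = M_u/φ = 168/0.90 = 186.667 kN·m.
With M_n = 0.85 f'_c a b (d − a/2), solve the quadratic for a:
a = d − √(d² − 2M_n/(0.85 f'_c b)) = 420 − √(420² − 2 × 186.667×10⁶/(0.85 × 44.6 × 300)) = 41.09 mm.
A_s = 0.85 f'_c a b / f_y = 0.85 × 44.6 × 41.09 × 300 / 400 = 1168.3 mm².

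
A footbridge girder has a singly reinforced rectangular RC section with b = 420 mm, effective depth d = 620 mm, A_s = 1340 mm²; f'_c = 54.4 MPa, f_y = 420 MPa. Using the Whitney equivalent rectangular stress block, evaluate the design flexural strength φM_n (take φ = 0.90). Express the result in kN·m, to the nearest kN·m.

T = A_s f_y = 1340 × 420 = 562800 N = 562.8 kN.
From C = T: a = T/(0.85 f'_c b) = 562800/(0.85 × 54.4 × 420) = 28.98 mm.
M_n = T(d − a/2) = 562.8 kN × (620 − 14.49) mm = 340.78 kN·m.
φM_n = 0.90 × 340.78 = 306.70 kN·m.

φM_n ≈ 307 kN·m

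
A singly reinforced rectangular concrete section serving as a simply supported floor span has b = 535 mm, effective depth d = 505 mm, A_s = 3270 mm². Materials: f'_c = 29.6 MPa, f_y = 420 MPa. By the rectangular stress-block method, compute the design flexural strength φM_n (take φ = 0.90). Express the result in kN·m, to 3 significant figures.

φM_n ≈ 561 kN·m

T = A_s f_y = 3270 × 420 = 1373400 N = 1373.4 kN.
From C = T: a = T/(0.85 f'_c b) = 1373400/(0.85 × 29.6 × 535) = 102.03 mm.
M_n = T(d − a/2) = 1373.4 kN × (505 − 51.015) mm = 623.50 kN·m.
φM_n = 0.90 × 623.50 = 561.15 kN·m.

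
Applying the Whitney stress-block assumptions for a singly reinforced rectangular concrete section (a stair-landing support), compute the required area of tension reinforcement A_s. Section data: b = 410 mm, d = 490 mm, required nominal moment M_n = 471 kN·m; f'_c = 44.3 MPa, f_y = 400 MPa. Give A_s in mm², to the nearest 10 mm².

With M_n = 0.85 f'_c a b (d − a/2), solve the quadratic for a:
a = d − √(d² − 2M_n/(0.85 f'_c b)) = 490 − √(490² − 2 × 471×10⁶/(0.85 × 44.3 × 410)) = 66.82 mm.
A_s = 0.85 f'_c a b / f_y = 0.85 × 44.3 × 66.82 × 410 / 400 = 2579.0 mm².

A_s ≈ 2580 mm²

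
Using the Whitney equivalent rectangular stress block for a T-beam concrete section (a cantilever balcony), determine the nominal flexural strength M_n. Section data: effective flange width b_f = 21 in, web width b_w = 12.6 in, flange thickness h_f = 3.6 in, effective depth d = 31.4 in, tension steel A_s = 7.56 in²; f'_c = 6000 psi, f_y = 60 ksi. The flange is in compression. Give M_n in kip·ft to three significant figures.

Tension: T = A_s f_y = 7.56 × 60 = 453.6 kips.
Try a within the flange: a = T/(0.85 f'_c b_f) = 453.6/(0.85 × 6 × 21) = 4.235 in.
a = 4.235 > h_f = 3.6 in: the block extends into the web. Split into flange-overhang and web parts.
C_f = 0.85 f'_c (b_f − b_w) h_f = 0.85 × 6 × (21 − 12.6) × 3.6 = 154.2 kips.
Remaining web compression depth: a_w = (T − C_f)/(0.85 f'_c b_w) = (453.6 − 154.2)/(0.85 × 6 × 12.6) = 4.659 in.
M_n = C_f(d − h_f/2) + (T − C_f)(d − a_w/2) = 154.2 × (31.4 − 1.8) + 299.4 × (31.4 − 2.3295) = 4564.3 + 8703.7 = 13268.0 kip·in.
M_n = 13268.0/12 = 1105.67 kip·ft.

M_n ≈ 1110 kip·ft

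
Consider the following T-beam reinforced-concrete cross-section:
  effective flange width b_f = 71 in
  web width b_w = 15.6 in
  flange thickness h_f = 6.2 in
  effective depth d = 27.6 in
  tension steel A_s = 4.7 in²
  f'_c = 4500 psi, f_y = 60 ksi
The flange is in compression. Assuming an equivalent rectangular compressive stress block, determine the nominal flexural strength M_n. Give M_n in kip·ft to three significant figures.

Tension: T = A_s f_y = 4.7 × 60 = 282 kips.
Try a within the flange: a = T/(0.85 f'_c b_f) = 282/(0.85 × 4.5 × 71) = 1.038 in.
Since a = 1.038 ≤ h_f = 6.2 in, the stress block lies entirely in the flange; analyse as a rectangular beam of width b_f.
M_n = T(d − a/2) = 282 × (27.6 − 0.519) = 7636.8 kip·in.
M_n = 7636.8/12 = 636.40 kip·ft.

M_n ≈ 636 kip·ft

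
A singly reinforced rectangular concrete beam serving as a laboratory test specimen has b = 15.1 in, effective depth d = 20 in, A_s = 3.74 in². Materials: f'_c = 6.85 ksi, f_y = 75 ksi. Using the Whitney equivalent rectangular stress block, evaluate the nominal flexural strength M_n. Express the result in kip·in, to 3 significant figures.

M_n ≈ 5160 kip·in

T = A_s f_y = 3.74 × 75 = 280.5 kips.
a = T/(0.85 f'_c b) = 280.5/(0.85 × 6.85 × 15.1) = 3.190 in.
M_n = T(d − a/2) = 280.5 × (20 − 1.595) = 5162.6 kip·in.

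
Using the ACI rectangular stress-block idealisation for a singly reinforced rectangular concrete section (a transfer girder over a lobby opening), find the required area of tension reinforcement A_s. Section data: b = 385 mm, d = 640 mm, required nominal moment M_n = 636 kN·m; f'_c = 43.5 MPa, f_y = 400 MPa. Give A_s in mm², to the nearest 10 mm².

With M_n = 0.85 f'_c a b (d − a/2), solve the quadratic for a:
a = d − √(d² − 2M_n/(0.85 f'_c b)) = 640 − √(640² − 2 × 636×10⁶/(0.85 × 43.5 × 385)) = 74.10 mm.
A_s = 0.85 f'_c a b / f_y = 0.85 × 43.5 × 74.10 × 385 / 400 = 2637.1 mm².

A_s ≈ 2640 mm²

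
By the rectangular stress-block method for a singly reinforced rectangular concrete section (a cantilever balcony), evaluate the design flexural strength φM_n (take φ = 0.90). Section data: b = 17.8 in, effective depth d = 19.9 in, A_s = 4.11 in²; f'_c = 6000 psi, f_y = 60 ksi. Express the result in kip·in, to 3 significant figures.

T = A_s f_y = 4.11 × 60 = 246.6 kips.
a = T/(0.85 f'_c b) = 246.6/(0.85 × 6 × 17.8) = 2.716 in.
M_n = T(d − a/2) = 246.6 × (19.9 − 1.358) = 4572.5 kip·in.
φM_n = 0.90 × 4572.5 = 4115.3 kip·in.

φM_n ≈ 4120 kip·in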